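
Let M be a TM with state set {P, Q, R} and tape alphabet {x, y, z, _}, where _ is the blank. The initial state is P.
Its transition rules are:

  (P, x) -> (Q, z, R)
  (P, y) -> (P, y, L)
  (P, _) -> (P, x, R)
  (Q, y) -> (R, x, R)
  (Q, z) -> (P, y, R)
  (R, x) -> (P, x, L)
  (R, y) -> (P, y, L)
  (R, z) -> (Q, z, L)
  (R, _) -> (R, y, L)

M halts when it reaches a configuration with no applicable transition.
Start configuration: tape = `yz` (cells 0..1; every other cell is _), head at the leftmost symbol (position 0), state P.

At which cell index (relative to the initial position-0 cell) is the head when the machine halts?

P | _[y]z   read y → write y, move L, go to P
P | [_]yz   read _ → write x, move R, go to P
P | x[y]z   read y → write y, move L, go to P
P | [x]yz   read x → write z, move R, go to Q
Q | z[y]z   read y → write x, move R, go to R
R | zx[z]   read z → write z, move L, go to Q
Q | z[x]z
At halt the head is at cell 0.

0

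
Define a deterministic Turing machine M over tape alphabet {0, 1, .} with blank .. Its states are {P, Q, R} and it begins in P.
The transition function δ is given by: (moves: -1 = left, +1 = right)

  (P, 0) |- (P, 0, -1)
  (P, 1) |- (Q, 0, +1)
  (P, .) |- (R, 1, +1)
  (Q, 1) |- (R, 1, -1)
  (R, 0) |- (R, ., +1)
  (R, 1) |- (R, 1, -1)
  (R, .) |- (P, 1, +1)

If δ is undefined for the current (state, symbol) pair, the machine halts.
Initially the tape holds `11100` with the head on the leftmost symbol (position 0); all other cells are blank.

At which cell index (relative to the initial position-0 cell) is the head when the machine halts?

state=P head=0 tape=[1]1100   (P,1)→(Q,0,+1)
state=Q head=1 tape=0[1]100   (Q,1)→(R,1,-1)
state=R head=0 tape=[0]1100   (R,0)→(R,.,+1)
state=R head=1 tape=.[1]100   (R,1)→(R,1,-1)
state=R head=0 tape=[.]1100   (R,.)→(P,1,+1)
state=P head=1 tape=1[1]100   (P,1)→(Q,0,+1)
state=Q head=2 tape=10[1]00   (Q,1)→(R,1,-1)
state=R head=1 tape=1[0]100   (R,0)→(R,.,+1)
state=R head=2 tape=1.[1]00   (R,1)→(R,1,-1)
state=R head=1 tape=1[.]100   (R,.)→(P,1,+1)
state=P head=2 tape=11[1]00   (P,1)→(Q,0,+1)
state=Q head=3 tape=110[0]0
At halt the head is at cell 3.

3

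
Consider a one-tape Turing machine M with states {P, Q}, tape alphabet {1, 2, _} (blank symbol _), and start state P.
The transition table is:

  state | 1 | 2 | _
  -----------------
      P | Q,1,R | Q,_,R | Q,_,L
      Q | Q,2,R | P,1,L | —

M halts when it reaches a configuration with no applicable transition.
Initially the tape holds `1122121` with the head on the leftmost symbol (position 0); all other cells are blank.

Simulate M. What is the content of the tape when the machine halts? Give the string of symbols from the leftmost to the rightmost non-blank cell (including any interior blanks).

1__2_22

P | [1]122121_   read 1 → write 1, move R, go to Q
Q | 1[1]22121_   read 1 → write 2, move R, go to Q
Q | 12[2]2121_   read 2 → write 1, move L, go to P
P | 1[2]12121_   read 2 → write _, move R, go to Q
Q | 1_[1]2121_   read 1 → write 2, move R, go to Q
Q | 1_2[2]121_   read 2 → write 1, move L, go to P
P | 1_[2]1121_   read 2 → write _, move R, go to Q
Q | 1__[1]121_   read 1 → write 2, move R, go to Q
Q | 1__2[1]21_   read 1 → write 2, move R, go to Q
Q | 1__22[2]1_   read 2 → write 1, move L, go to P
P | 1__2[2]11_   read 2 → write _, move R, go to Q
Q | 1__2_[1]1_   read 1 → write 2, move R, go to Q
Q | 1__2_2[1]_   read 1 → write 2, move R, go to Q
Q | 1__2_22[_]
The non-blank tape span at halt is 1__2_22.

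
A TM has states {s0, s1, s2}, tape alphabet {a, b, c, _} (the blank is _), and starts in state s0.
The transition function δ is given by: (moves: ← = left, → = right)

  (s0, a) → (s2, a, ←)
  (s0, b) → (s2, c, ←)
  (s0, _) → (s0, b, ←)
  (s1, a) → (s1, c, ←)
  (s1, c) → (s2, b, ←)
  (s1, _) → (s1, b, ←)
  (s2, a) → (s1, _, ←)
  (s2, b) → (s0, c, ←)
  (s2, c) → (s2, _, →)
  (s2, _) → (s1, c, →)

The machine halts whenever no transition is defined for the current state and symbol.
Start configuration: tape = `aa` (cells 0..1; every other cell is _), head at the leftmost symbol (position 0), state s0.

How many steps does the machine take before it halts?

s0 | __[a]a   read a → write a, move ←, go to s2
s2 | _[_]aa   read _ → write c, move →, go to s1
s1 | _c[a]a   read a → write c, move ←, go to s1
s1 | _[c]ca   read c → write b, move ←, go to s2
s2 | [_]bca   read _ → write c, move →, go to s1
s1 | c[b]ca
M halts after 5 transitions.

5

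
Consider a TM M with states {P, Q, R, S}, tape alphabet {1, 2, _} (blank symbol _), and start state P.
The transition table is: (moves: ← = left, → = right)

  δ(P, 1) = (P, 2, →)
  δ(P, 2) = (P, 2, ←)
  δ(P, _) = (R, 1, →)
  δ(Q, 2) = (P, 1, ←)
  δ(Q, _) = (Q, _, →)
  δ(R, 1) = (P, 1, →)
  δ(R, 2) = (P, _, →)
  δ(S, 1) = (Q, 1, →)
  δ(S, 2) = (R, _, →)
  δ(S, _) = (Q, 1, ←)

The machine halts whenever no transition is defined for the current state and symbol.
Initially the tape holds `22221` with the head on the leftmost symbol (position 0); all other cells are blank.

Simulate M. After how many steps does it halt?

P | _[2]2221__   read 2 → write 2, move ←, go to P
P | [_]22221__   read _ → write 1, move →, go to R
R | 1[2]2221__   read 2 → write _, move →, go to P
P | 1_[2]221__   read 2 → write 2, move ←, go to P
P | 1[_]2221__   read _ → write 1, move →, go to R
R | 11[2]221__   read 2 → write _, move →, go to P
P | 11_[2]21__   read 2 → write 2, move ←, go to P
P | 11[_]221__   read _ → write 1, move →, go to R
R | 111[2]21__   read 2 → write _, move →, go to P
P | 111_[2]1__   read 2 → write 2, move ←, go to P
P | 111[_]21__   read _ → write 1, move →, go to R
R | 1111[2]1__   read 2 → write _, move →, go to P
P | 1111_[1]__   read 1 → write 2, move →, go to P
P | 1111_2[_]_   read _ → write 1, move →, go to R
R | 1111_21[_]
M halts after 14 transitions.

14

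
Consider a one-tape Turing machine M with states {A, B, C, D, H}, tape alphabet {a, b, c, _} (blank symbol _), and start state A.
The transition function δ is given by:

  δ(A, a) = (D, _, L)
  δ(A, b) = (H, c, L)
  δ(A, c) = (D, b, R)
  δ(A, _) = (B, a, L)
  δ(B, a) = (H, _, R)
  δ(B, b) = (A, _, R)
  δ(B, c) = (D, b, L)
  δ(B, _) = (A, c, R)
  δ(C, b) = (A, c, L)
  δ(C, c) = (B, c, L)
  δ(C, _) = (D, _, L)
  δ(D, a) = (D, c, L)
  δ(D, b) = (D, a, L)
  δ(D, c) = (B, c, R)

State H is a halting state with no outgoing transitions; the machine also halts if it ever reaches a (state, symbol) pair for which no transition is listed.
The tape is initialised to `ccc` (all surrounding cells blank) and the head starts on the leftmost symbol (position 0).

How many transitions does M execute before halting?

15

state=A head=0 tape=[c]cc__   (A,c)→(D,b,R)
state=D head=1 tape=b[c]c__   (D,c)→(B,c,R)
state=B head=2 tape=bc[c]__   (B,c)→(D,b,L)
state=D head=1 tape=b[c]b__   (D,c)→(B,c,R)
state=B head=2 tape=bc[b]__   (B,b)→(A,_,R)
state=A head=3 tape=bc_[_]_   (A,_)→(B,a,L)
state=B head=2 tape=bc[_]a_   (B,_)→(A,c,R)
state=A head=3 tape=bcc[a]_   (A,a)→(D,_,L)
state=D head=2 tape=bc[c]__   (D,c)→(B,c,R)
state=B head=3 tape=bcc[_]_   (B,_)→(A,c,R)
state=A head=4 tape=bccc[_]   (A,_)→(B,a,L)
state=B head=3 tape=bcc[c]a   (B,c)→(D,b,L)
state=D head=2 tape=bc[c]ba   (D,c)→(B,c,R)
state=B head=3 tape=bcc[b]a   (B,b)→(A,_,R)
state=A head=4 tape=bcc_[a]   (A,a)→(D,_,L)
state=D head=3 tape=bcc[_]_
M halts after 15 transitions.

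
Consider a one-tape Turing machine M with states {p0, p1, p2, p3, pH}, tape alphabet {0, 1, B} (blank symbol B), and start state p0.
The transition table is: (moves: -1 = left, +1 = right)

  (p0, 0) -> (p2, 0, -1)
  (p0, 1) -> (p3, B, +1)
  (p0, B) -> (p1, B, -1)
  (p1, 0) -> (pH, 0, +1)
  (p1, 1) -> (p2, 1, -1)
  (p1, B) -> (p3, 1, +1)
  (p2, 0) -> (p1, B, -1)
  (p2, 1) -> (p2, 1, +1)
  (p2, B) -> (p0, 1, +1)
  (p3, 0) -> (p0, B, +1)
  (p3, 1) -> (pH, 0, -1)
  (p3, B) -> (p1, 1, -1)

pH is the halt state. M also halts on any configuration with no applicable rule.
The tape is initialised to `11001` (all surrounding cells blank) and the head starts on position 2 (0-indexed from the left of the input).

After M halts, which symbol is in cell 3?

state=p0 head=2 tape=11[0]01B   (p0,0)→(p2,0,-1)
state=p2 head=1 tape=1[1]001B   (p2,1)→(p2,1,+1)
state=p2 head=2 tape=11[0]01B   (p2,0)→(p1,B,-1)
state=p1 head=1 tape=1[1]B01B   (p1,1)→(p2,1,-1)
state=p2 head=0 tape=[1]1B01B   (p2,1)→(p2,1,+1)
state=p2 head=1 tape=1[1]B01B   (p2,1)→(p2,1,+1)
state=p2 head=2 tape=11[B]01B   (p2,B)→(p0,1,+1)
state=p0 head=3 tape=111[0]1B   (p0,0)→(p2,0,-1)
state=p2 head=2 tape=11[1]01B   (p2,1)→(p2,1,+1)
state=p2 head=3 tape=111[0]1B   (p2,0)→(p1,B,-1)
state=p1 head=2 tape=11[1]B1B   (p1,1)→(p2,1,-1)
state=p2 head=1 tape=1[1]1B1B   (p2,1)→(p2,1,+1)
state=p2 head=2 tape=11[1]B1B   (p2,1)→(p2,1,+1)
state=p2 head=3 tape=111[B]1B   (p2,B)→(p0,1,+1)
state=p0 head=4 tape=1111[1]B   (p0,1)→(p3,B,+1)
state=p3 head=5 tape=1111B[B]   (p3,B)→(p1,1,-1)
state=p1 head=4 tape=1111[B]1   (p1,B)→(p3,1,+1)
state=p3 head=5 tape=11111[1]   (p3,1)→(pH,0,-1)
state=pH head=4 tape=1111[1]0
Cell 3 holds 1 when M halts.

1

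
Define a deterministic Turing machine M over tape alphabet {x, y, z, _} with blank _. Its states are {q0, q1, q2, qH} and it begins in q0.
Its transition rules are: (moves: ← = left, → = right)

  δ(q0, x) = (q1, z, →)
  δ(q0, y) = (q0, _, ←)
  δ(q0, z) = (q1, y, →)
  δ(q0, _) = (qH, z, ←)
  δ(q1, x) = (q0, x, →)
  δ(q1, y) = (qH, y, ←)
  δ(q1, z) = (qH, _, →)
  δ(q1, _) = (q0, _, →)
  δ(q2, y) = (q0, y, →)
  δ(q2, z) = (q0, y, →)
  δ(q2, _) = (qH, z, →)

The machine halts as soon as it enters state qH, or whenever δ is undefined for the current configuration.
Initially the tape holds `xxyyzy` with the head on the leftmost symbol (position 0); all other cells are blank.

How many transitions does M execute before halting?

7

state=q0 head=0 tape=[x]xyyzy   (q0,x)→(q1,z,→)
state=q1 head=1 tape=z[x]yyzy   (q1,x)→(q0,x,→)
state=q0 head=2 tape=zx[y]yzy   (q0,y)→(q0,_,←)
state=q0 head=1 tape=z[x]_yzy   (q0,x)→(q1,z,→)
state=q1 head=2 tape=zz[_]yzy   (q1,_)→(q0,_,→)
state=q0 head=3 tape=zz_[y]zy   (q0,y)→(q0,_,←)
state=q0 head=2 tape=zz[_]_zy   (q0,_)→(qH,z,←)
state=qH head=1 tape=z[z]z_zy
M halts after 7 transitions.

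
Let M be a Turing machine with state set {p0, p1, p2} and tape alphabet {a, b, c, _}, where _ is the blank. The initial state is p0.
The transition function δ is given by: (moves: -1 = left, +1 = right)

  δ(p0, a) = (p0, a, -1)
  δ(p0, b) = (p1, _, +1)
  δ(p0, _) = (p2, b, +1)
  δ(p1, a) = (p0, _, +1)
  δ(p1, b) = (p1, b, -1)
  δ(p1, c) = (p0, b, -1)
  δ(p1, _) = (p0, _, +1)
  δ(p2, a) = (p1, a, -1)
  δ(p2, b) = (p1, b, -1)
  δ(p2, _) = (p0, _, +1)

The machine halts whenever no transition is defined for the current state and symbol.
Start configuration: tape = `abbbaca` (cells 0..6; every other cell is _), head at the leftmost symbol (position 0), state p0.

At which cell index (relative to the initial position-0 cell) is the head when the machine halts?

state=p0 head=0 tape=__[a]bbbaca   (p0,a)→(p0,a,-1)
state=p0 head=-1 tape=_[_]abbbaca   (p0,_)→(p2,b,+1)
state=p2 head=0 tape=_b[a]bbbaca   (p2,a)→(p1,a,-1)
state=p1 head=-1 tape=_[b]abbbaca   (p1,b)→(p1,b,-1)
state=p1 head=-2 tape=[_]babbbaca   (p1,_)→(p0,_,+1)
state=p0 head=-1 tape=_[b]abbbaca   (p0,b)→(p1,_,+1)
state=p1 head=0 tape=__[a]bbbaca   (p1,a)→(p0,_,+1)
state=p0 head=1 tape=___[b]bbaca   (p0,b)→(p1,_,+1)
state=p1 head=2 tape=____[b]baca   (p1,b)→(p1,b,-1)
state=p1 head=1 tape=___[_]bbaca   (p1,_)→(p0,_,+1)
state=p0 head=2 tape=____[b]baca   (p0,b)→(p1,_,+1)
state=p1 head=3 tape=_____[b]aca   (p1,b)→(p1,b,-1)
state=p1 head=2 tape=____[_]baca   (p1,_)→(p0,_,+1)
state=p0 head=3 tape=_____[b]aca   (p0,b)→(p1,_,+1)
state=p1 head=4 tape=______[a]ca   (p1,a)→(p0,_,+1)
state=p0 head=5 tape=_______[c]a
At halt the head is at cell 5.

5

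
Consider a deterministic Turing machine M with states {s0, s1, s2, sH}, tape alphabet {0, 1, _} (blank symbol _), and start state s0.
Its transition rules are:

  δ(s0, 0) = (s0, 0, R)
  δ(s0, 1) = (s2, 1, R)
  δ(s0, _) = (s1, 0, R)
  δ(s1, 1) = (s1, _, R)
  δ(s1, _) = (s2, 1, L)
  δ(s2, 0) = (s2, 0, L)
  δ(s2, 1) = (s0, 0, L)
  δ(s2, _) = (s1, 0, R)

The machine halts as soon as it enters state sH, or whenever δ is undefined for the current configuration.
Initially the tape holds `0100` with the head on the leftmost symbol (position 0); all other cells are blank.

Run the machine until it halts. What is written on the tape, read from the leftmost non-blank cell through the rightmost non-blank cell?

0000001

s0 | _[0]100__   read 0 → write 0, move R, go to s0
s0 | _0[1]00__   read 1 → write 1, move R, go to s2
s2 | _01[0]0__   read 0 → write 0, move L, go to s2
s2 | _0[1]00__   read 1 → write 0, move L, go to s0
s0 | _[0]000__   read 0 → write 0, move R, go to s0
s0 | _0[0]00__   read 0 → write 0, move R, go to s0
s0 | _00[0]0__   read 0 → write 0, move R, go to s0
s0 | _000[0]__   read 0 → write 0, move R, go to s0
s0 | _0000[_]_   read _ → write 0, move R, go to s1
s1 | _00000[_]   read _ → write 1, move L, go to s2
s2 | _0000[0]1   read 0 → write 0, move L, go to s2
s2 | _000[0]01   read 0 → write 0, move L, go to s2
s2 | _00[0]001   read 0 → write 0, move L, go to s2
s2 | _0[0]0001   read 0 → write 0, move L, go to s2
s2 | _[0]00001   read 0 → write 0, move L, go to s2
s2 | [_]000001   read _ → write 0, move R, go to s1
s1 | 0[0]00001
The non-blank tape span at halt is 0000001.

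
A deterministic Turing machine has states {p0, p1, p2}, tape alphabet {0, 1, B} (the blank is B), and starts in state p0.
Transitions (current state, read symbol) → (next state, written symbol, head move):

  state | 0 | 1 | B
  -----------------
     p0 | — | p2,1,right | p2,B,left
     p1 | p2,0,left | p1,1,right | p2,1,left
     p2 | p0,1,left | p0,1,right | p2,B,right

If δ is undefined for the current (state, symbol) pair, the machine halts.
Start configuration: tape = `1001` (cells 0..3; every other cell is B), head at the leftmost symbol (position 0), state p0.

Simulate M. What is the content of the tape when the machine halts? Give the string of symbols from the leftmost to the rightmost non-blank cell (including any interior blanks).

state=p0 head=0 tape=[1]001   (p0,1)→(p2,1,right)
state=p2 head=1 tape=1[0]01   (p2,0)→(p0,1,left)
state=p0 head=0 tape=[1]101   (p0,1)→(p2,1,right)
state=p2 head=1 tape=1[1]01   (p2,1)→(p0,1,right)
state=p0 head=2 tape=11[0]1
The non-blank tape span at halt is 1101.

1101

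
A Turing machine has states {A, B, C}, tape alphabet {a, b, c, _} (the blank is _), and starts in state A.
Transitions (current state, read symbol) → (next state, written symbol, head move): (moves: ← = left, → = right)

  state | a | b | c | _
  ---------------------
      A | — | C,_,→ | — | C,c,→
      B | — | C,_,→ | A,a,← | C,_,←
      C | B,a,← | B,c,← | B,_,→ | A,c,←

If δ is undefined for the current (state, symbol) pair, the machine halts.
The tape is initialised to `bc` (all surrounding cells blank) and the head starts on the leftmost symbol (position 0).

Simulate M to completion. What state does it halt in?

A

state=A head=0 tape=[b]c_   (A,b)→(C,_,→)
state=C head=1 tape=_[c]_   (C,c)→(B,_,→)
state=B head=2 tape=__[_]   (B,_)→(C,_,←)
state=C head=1 tape=_[_]_   (C,_)→(A,c,←)
state=A head=0 tape=[_]c_   (A,_)→(C,c,→)
state=C head=1 tape=c[c]_   (C,c)→(B,_,→)
state=B head=2 tape=c_[_]   (B,_)→(C,_,←)
state=C head=1 tape=c[_]_   (C,_)→(A,c,←)
state=A head=0 tape=[c]c_
No transition is defined for (A, c); M halts in state A.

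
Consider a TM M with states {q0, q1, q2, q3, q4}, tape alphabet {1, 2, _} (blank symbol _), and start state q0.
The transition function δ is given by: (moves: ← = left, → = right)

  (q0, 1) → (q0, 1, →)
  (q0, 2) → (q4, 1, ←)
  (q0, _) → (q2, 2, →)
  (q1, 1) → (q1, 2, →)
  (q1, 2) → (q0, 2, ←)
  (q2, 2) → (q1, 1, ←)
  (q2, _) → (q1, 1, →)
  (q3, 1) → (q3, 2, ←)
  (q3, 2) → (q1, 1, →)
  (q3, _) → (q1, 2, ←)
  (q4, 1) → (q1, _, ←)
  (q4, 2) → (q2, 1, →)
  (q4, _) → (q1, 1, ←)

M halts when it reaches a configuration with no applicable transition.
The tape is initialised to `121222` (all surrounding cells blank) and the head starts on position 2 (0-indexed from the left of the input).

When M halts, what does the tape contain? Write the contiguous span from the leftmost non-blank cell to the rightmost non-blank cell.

1_122

q0 | _12[1]222   read 1 → write 1, move →, go to q0
q0 | _121[2]22   read 2 → write 1, move ←, go to q4
q4 | _12[1]122   read 1 → write _, move ←, go to q1
q1 | _1[2]_122   read 2 → write 2, move ←, go to q0
q0 | _[1]2_122   read 1 → write 1, move →, go to q0
q0 | _1[2]_122   read 2 → write 1, move ←, go to q4
q4 | _[1]1_122   read 1 → write _, move ←, go to q1
q1 | [_]_1_122
The non-blank tape span at halt is 1_122.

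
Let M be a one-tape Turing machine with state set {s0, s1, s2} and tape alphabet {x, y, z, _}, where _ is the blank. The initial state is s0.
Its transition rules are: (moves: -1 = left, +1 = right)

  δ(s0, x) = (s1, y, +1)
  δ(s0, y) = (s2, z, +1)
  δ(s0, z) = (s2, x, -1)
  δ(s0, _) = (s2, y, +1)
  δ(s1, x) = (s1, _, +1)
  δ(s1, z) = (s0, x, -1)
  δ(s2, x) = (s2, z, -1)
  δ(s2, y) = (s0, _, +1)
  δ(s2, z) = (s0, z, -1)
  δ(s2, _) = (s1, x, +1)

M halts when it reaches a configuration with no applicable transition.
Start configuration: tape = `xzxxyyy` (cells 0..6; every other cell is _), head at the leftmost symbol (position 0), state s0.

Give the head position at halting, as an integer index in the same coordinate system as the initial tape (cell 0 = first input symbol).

4

state=s0 head=0 tape=__[x]zxxyyy   (s0,x)→(s1,y,+1)
state=s1 head=1 tape=__y[z]xxyyy   (s1,z)→(s0,x,-1)
state=s0 head=0 tape=__[y]xxxyyy   (s0,y)→(s2,z,+1)
state=s2 head=1 tape=__z[x]xxyyy   (s2,x)→(s2,z,-1)
state=s2 head=0 tape=__[z]zxxyyy   (s2,z)→(s0,z,-1)
state=s0 head=-1 tape=_[_]zzxxyyy   (s0,_)→(s2,y,+1)
state=s2 head=0 tape=_y[z]zxxyyy   (s2,z)→(s0,z,-1)
state=s0 head=-1 tape=_[y]zzxxyyy   (s0,y)→(s2,z,+1)
state=s2 head=0 tape=_z[z]zxxyyy   (s2,z)→(s0,z,-1)
state=s0 head=-1 tape=_[z]zzxxyyy   (s0,z)→(s2,x,-1)
state=s2 head=-2 tape=[_]xzzxxyyy   (s2,_)→(s1,x,+1)
state=s1 head=-1 tape=x[x]zzxxyyy   (s1,x)→(s1,_,+1)
state=s1 head=0 tape=x_[z]zxxyyy   (s1,z)→(s0,x,-1)
state=s0 head=-1 tape=x[_]xzxxyyy   (s0,_)→(s2,y,+1)
state=s2 head=0 tape=xy[x]zxxyyy   (s2,x)→(s2,z,-1)
state=s2 head=-1 tape=x[y]zzxxyyy   (s2,y)→(s0,_,+1)
state=s0 head=0 tape=x_[z]zxxyyy   (s0,z)→(s2,x,-1)
state=s2 head=-1 tape=x[_]xzxxyyy   (s2,_)→(s1,x,+1)
state=s1 head=0 tape=xx[x]zxxyyy   (s1,x)→(s1,_,+1)
state=s1 head=1 tape=xx_[z]xxyyy   (s1,z)→(s0,x,-1)
state=s0 head=0 tape=xx[_]xxxyyy   (s0,_)→(s2,y,+1)
state=s2 head=1 tape=xxy[x]xxyyy   (s2,x)→(s2,z,-1)
state=s2 head=0 tape=xx[y]zxxyyy   (s2,y)→(s0,_,+1)
state=s0 head=1 tape=xx_[z]xxyyy   (s0,z)→(s2,x,-1)
state=s2 head=0 tape=xx[_]xxxyyy   (s2,_)→(s1,x,+1)
state=s1 head=1 tape=xxx[x]xxyyy   (s1,x)→(s1,_,+1)
state=s1 head=2 tape=xxx_[x]xyyy   (s1,x)→(s1,_,+1)
state=s1 head=3 tape=xxx__[x]yyy   (s1,x)→(s1,_,+1)
state=s1 head=4 tape=xxx___[y]yy
At halt the head is at cell 4.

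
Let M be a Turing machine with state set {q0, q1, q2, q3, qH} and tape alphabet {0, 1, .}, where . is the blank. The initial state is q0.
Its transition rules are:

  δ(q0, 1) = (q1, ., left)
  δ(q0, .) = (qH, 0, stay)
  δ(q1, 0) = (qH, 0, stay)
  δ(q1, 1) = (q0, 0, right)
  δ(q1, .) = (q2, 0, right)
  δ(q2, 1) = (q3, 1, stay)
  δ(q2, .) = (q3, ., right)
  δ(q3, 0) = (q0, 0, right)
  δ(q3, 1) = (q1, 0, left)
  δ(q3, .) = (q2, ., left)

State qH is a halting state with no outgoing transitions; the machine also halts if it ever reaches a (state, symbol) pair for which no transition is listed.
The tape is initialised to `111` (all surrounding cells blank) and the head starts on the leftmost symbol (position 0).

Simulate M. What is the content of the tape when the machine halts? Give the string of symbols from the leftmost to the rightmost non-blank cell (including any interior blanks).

0001

state=q0 head=0 tape=.[1]11   (q0,1)→(q1,.,left)
state=q1 head=-1 tape=[.].11   (q1,.)→(q2,0,right)
state=q2 head=0 tape=0[.]11   (q2,.)→(q3,.,right)
state=q3 head=1 tape=0.[1]1   (q3,1)→(q1,0,left)
state=q1 head=0 tape=0[.]01   (q1,.)→(q2,0,right)
state=q2 head=1 tape=00[0]1
The non-blank tape span at halt is 0001.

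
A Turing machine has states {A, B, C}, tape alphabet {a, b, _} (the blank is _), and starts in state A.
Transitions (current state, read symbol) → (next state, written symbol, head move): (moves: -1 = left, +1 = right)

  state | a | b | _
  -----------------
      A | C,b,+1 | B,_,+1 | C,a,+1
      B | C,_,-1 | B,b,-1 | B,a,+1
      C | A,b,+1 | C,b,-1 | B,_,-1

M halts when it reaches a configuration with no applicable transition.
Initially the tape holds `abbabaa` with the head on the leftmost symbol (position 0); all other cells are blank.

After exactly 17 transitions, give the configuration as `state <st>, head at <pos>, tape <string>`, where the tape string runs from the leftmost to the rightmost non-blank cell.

state=A head=0 tape=__[a]bbabaa   (A,a)→(C,b,+1)
state=C head=1 tape=__b[b]babaa   (C,b)→(C,b,-1)
state=C head=0 tape=__[b]bbabaa   (C,b)→(C,b,-1)
state=C head=-1 tape=_[_]bbbabaa   (C,_)→(B,_,-1)
state=B head=-2 tape=[_]_bbbabaa   (B,_)→(B,a,+1)
state=B head=-1 tape=a[_]bbbabaa   (B,_)→(B,a,+1)
state=B head=0 tape=aa[b]bbabaa   (B,b)→(B,b,-1)
state=B head=-1 tape=a[a]bbbabaa   (B,a)→(C,_,-1)
state=C head=-2 tape=[a]_bbbabaa   (C,a)→(A,b,+1)
state=A head=-1 tape=b[_]bbbabaa   (A,_)→(C,a,+1)
state=C head=0 tape=ba[b]bbabaa   (C,b)→(C,b,-1)
state=C head=-1 tape=b[a]bbbabaa   (C,a)→(A,b,+1)
state=A head=0 tape=bb[b]bbabaa   (A,b)→(B,_,+1)
state=B head=1 tape=bb_[b]babaa   (B,b)→(B,b,-1)
state=B head=0 tape=bb[_]bbabaa   (B,_)→(B,a,+1)
state=B head=1 tape=bba[b]babaa   (B,b)→(B,b,-1)
state=B head=0 tape=bb[a]bbabaa   (B,a)→(C,_,-1)
state=C head=-1 tape=b[b]_bbabaa
After 17 steps: state C, head at -1, tape bb_bbabaa.

state C, head at -1, tape bb_bbabaa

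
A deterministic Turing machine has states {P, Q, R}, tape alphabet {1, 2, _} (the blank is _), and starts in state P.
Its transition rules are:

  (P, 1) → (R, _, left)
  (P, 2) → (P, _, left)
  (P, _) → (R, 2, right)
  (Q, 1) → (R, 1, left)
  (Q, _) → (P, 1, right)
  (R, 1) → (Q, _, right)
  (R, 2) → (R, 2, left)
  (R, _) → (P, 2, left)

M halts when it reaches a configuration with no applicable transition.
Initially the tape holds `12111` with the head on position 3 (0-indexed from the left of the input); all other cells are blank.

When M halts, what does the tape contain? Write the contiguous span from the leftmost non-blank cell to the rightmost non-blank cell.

state=P head=3 tape=121[1]1__   (P,1)→(R,_,left)
state=R head=2 tape=12[1]_1__   (R,1)→(Q,_,right)
state=Q head=3 tape=12_[_]1__   (Q,_)→(P,1,right)
state=P head=4 tape=12_1[1]__   (P,1)→(R,_,left)
state=R head=3 tape=12_[1]___   (R,1)→(Q,_,right)
state=Q head=4 tape=12__[_]__   (Q,_)→(P,1,right)
state=P head=5 tape=12__1[_]_   (P,_)→(R,2,right)
state=R head=6 tape=12__12[_]   (R,_)→(P,2,left)
state=P head=5 tape=12__1[2]2   (P,2)→(P,_,left)
state=P head=4 tape=12__[1]_2   (P,1)→(R,_,left)
state=R head=3 tape=12_[_]__2   (R,_)→(P,2,left)
state=P head=2 tape=12[_]2__2   (P,_)→(R,2,right)
state=R head=3 tape=122[2]__2   (R,2)→(R,2,left)
state=R head=2 tape=12[2]2__2   (R,2)→(R,2,left)
state=R head=1 tape=1[2]22__2   (R,2)→(R,2,left)
state=R head=0 tape=[1]222__2   (R,1)→(Q,_,right)
state=Q head=1 tape=_[2]22__2
The non-blank tape span at halt is 222__2.

222__2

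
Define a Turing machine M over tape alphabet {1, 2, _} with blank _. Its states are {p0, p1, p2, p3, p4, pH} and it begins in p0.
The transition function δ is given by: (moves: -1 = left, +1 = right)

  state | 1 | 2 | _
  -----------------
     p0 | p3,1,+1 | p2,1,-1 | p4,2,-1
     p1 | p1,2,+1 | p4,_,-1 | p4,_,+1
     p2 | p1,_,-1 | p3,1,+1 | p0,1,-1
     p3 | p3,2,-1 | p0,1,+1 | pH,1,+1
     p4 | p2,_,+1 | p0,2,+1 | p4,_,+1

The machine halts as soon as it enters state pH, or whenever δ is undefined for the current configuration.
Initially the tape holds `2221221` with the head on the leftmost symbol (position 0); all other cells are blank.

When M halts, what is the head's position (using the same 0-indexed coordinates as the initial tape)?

4

p0 | ___[2]221221   read 2 → write 1, move -1, go to p2
p2 | __[_]1221221   read _ → write 1, move -1, go to p0
p0 | _[_]11221221   read _ → write 2, move -1, go to p4
p4 | [_]211221221   read _ → write _, move +1, go to p4
p4 | _[2]11221221   read 2 → write 2, move +1, go to p0
p0 | _2[1]1221221   read 1 → write 1, move +1, go to p3
p3 | _21[1]221221   read 1 → write 2, move -1, go to p3
p3 | _2[1]2221221   read 1 → write 2, move -1, go to p3
p3 | _[2]22221221   read 2 → write 1, move +1, go to p0
p0 | _1[2]2221221   read 2 → write 1, move -1, go to p2
p2 | _[1]12221221   read 1 → write _, move -1, go to p1
p1 | [_]_12221221   read _ → write _, move +1, go to p4
p4 | _[_]12221221   read _ → write _, move +1, go to p4
p4 | __[1]2221221   read 1 → write _, move +1, go to p2
p2 | ___[2]221221   read 2 → write 1, move +1, go to p3
p3 | ___1[2]21221   read 2 → write 1, move +1, go to p0
p0 | ___11[2]1221   read 2 → write 1, move -1, go to p2
p2 | ___1[1]11221   read 1 → write _, move -1, go to p1
p1 | ___[1]_11221   read 1 → write 2, move +1, go to p1
p1 | ___2[_]11221   read _ → write _, move +1, go to p4
p4 | ___2_[1]1221   read 1 → write _, move +1, go to p2
p2 | ___2__[1]221   read 1 → write _, move -1, go to p1
p1 | ___2_[_]_221   read _ → write _, move +1, go to p4
p4 | ___2__[_]221   read _ → write _, move +1, go to p4
p4 | ___2___[2]21   read 2 → write 2, move +1, go to p0
p0 | ___2___2[2]1   read 2 → write 1, move -1, go to p2
p2 | ___2___[2]11   read 2 → write 1, move +1, go to p3
p3 | ___2___1[1]1   read 1 → write 2, move -1, go to p3
p3 | ___2___[1]21   read 1 → write 2, move -1, go to p3
p3 | ___2__[_]221   read _ → write 1, move +1, go to pH
pH | ___2__1[2]21
At halt the head is at cell 4.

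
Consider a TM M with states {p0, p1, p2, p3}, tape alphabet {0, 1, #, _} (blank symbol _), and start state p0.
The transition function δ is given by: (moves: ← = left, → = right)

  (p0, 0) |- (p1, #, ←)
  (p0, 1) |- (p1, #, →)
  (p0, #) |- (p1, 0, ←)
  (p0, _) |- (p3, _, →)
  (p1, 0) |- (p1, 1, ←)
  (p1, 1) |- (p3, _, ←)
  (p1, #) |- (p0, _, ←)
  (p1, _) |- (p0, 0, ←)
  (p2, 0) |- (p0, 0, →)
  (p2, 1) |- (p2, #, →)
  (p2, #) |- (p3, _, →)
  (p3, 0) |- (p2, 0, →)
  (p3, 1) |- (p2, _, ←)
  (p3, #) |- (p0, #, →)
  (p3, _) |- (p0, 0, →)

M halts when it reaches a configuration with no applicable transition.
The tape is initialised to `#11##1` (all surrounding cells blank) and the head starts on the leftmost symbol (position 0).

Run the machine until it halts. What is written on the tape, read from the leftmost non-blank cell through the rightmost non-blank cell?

0#0__#1#1

p0 | ____[#]11##1   read # → write 0, move ←, go to p1
p1 | ___[_]011##1   read _ → write 0, move ←, go to p0
p0 | __[_]0011##1   read _ → write _, move →, go to p3
p3 | ___[0]011##1   read 0 → write 0, move →, go to p2
p2 | ___0[0]11##1   read 0 → write 0, move →, go to p0
p0 | ___00[1]1##1   read 1 → write #, move →, go to p1
p1 | ___00#[1]##1   read 1 → write _, move ←, go to p3
p3 | ___00[#]_##1   read # → write #, move →, go to p0
p0 | ___00#[_]##1   read _ → write _, move →, go to p3
p3 | ___00#_[#]#1   read # → write #, move →, go to p0
p0 | ___00#_#[#]1   read # → write 0, move ←, go to p1
p1 | ___00#_[#]01   read # → write _, move ←, go to p0
p0 | ___00#[_]_01   read _ → write _, move →, go to p3
p3 | ___00#_[_]01   read _ → write 0, move →, go to p0
p0 | ___00#_0[0]1   read 0 → write #, move ←, go to p1
p1 | ___00#_[0]#1   read 0 → write 1, move ←, go to p1
p1 | ___00#[_]1#1   read _ → write 0, move ←, go to p0
p0 | ___00[#]01#1   read # → write 0, move ←, go to p1
p1 | ___0[0]001#1   read 0 → write 1, move ←, go to p1
p1 | ___[0]1001#1   read 0 → write 1, move ←, go to p1
p1 | __[_]11001#1   read _ → write 0, move ←, go to p0
p0 | _[_]011001#1   read _ → write _, move →, go to p3
p3 | __[0]11001#1   read 0 → write 0, move →, go to p2
p2 | __0[1]1001#1   read 1 → write #, move →, go to p2
p2 | __0#[1]001#1   read 1 → write #, move →, go to p2
p2 | __0##[0]01#1   read 0 → write 0, move →, go to p0
p0 | __0##0[0]1#1   read 0 → write #, move ←, go to p1
p1 | __0##[0]#1#1   read 0 → write 1, move ←, go to p1
p1 | __0#[#]1#1#1   read # → write _, move ←, go to p0
p0 | __0[#]_1#1#1   read # → write 0, move ←, go to p1
p1 | __[0]0_1#1#1   read 0 → write 1, move ←, go to p1
p1 | _[_]10_1#1#1   read _ → write 0, move ←, go to p0
p0 | [_]010_1#1#1   read _ → write _, move →, go to p3
p3 | _[0]10_1#1#1   read 0 → write 0, move →, go to p2
p2 | _0[1]0_1#1#1   read 1 → write #, move →, go to p2
p2 | _0#[0]_1#1#1   read 0 → write 0, move →, go to p0
p0 | _0#0[_]1#1#1   read _ → write _, move →, go to p3
p3 | _0#0_[1]#1#1   read 1 → write _, move ←, go to p2
p2 | _0#0[_]_#1#1
The non-blank tape span at halt is 0#0__#1#1.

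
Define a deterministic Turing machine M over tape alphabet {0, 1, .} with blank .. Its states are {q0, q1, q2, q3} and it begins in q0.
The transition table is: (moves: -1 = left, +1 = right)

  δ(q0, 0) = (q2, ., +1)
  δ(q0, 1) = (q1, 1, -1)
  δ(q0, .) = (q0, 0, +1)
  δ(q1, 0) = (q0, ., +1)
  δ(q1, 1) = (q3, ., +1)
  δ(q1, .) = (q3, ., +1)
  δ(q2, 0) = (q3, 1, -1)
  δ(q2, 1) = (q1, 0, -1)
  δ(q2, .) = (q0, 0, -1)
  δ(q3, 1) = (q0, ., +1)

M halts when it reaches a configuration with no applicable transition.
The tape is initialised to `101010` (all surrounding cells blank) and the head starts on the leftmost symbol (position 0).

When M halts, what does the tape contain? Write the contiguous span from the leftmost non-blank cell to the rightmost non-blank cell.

0010

state=q0 head=0 tape=.[1]01010   (q0,1)→(q1,1,-1)
state=q1 head=-1 tape=[.]101010   (q1,.)→(q3,.,+1)
state=q3 head=0 tape=.[1]01010   (q3,1)→(q0,.,+1)
state=q0 head=1 tape=..[0]1010   (q0,0)→(q2,.,+1)
state=q2 head=2 tape=...[1]010   (q2,1)→(q1,0,-1)
state=q1 head=1 tape=..[.]0010   (q1,.)→(q3,.,+1)
state=q3 head=2 tape=...[0]010
The non-blank tape span at halt is 0010.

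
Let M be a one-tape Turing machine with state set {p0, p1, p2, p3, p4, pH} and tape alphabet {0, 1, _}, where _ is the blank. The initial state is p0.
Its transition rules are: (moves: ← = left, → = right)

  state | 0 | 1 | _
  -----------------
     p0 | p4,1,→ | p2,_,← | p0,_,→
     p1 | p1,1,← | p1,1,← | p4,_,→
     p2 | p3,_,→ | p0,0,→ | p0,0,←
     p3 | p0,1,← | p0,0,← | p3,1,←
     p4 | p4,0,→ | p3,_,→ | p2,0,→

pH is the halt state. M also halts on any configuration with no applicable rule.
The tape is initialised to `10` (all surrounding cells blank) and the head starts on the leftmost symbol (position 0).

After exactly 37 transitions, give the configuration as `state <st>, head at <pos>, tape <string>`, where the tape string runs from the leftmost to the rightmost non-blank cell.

state p0, head at -1, tape 1001111

p0 | _____[1]0_   read 1 → write _, move ←, go to p2
p2 | ____[_]_0_   read _ → write 0, move ←, go to p0
p0 | ___[_]0_0_   read _ → write _, move →, go to p0
p0 | ____[0]_0_   read 0 → write 1, move →, go to p4
p4 | ____1[_]0_   read _ → write 0, move →, go to p2
p2 | ____10[0]_   read 0 → write _, move →, go to p3
p3 | ____10_[_]   read _ → write 1, move ←, go to p3
p3 | ____10[_]1   read _ → write 1, move ←, go to p3
p3 | ____1[0]11   read 0 → write 1, move ←, go to p0
p0 | ____[1]111   read 1 → write _, move ←, go to p2
p2 | ___[_]_111   read _ → write 0, move ←, go to p0
p0 | __[_]0_111   read _ → write _, move →, go to p0
p0 | ___[0]_111   read 0 → write 1, move →, go to p4
p4 | ___1[_]111   read _ → write 0, move →, go to p2
p2 | ___10[1]11   read 1 → write 0, move →, go to p0
p0 | ___100[1]1   read 1 → write _, move ←, go to p2
p2 | ___10[0]_1   read 0 → write _, move →, go to p3
p3 | ___10_[_]1   read _ → write 1, move ←, go to p3
p3 | ___10[_]11   read _ → write 1, move ←, go to p3
p3 | ___1[0]111   read 0 → write 1, move ←, go to p0
p0 | ___[1]1111   read 1 → write _, move ←, go to p2
p2 | __[_]_1111   read _ → write 0, move ←, go to p0
p0 | _[_]0_1111   read _ → write _, move →, go to p0
p0 | __[0]_1111   read 0 → write 1, move →, go to p4
p4 | __1[_]1111   read _ → write 0, move →, go to p2
p2 | __10[1]111   read 1 → write 0, move →, go to p0
p0 | __100[1]11   read 1 → write _, move ←, go to p2
p2 | __10[0]_11   read 0 → write _, move →, go to p3
p3 | __10_[_]11   read _ → write 1, move ←, go to p3
p3 | __10[_]111   read _ → write 1, move ←, go to p3
p3 | __1[0]1111   read 0 → write 1, move ←, go to p0
p0 | __[1]11111   read 1 → write _, move ←, go to p2
p2 | _[_]_11111   read _ → write 0, move ←, go to p0
p0 | [_]0_11111   read _ → write _, move →, go to p0
p0 | _[0]_11111   read 0 → write 1, move →, go to p4
p4 | _1[_]11111   read _ → write 0, move →, go to p2
p2 | _10[1]1111   read 1 → write 0, move →, go to p0
p0 | _100[1]111
After 37 steps: state p0, head at -1, tape 1001111.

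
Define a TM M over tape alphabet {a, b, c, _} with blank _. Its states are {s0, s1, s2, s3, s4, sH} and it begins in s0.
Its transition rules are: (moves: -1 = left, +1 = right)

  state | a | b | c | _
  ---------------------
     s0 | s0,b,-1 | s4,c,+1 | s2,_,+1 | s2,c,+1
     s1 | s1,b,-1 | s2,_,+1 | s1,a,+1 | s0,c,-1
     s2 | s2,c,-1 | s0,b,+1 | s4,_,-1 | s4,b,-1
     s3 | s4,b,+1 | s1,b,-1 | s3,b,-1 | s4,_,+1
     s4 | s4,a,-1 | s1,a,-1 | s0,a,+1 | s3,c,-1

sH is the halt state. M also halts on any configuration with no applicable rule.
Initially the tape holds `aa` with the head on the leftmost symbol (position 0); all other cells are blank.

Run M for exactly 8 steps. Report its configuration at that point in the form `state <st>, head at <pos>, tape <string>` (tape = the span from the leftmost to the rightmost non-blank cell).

state s1, head at 0, tape cab

s0 | _[a]a   read a → write b, move -1, go to s0
s0 | [_]ba   read _ → write c, move +1, go to s2
s2 | c[b]a   read b → write b, move +1, go to s0
s0 | cb[a]   read a → write b, move -1, go to s0
s0 | c[b]b   read b → write c, move +1, go to s4
s4 | cc[b]   read b → write a, move -1, go to s1
s1 | c[c]a   read c → write a, move +1, go to s1
s1 | ca[a]   read a → write b, move -1, go to s1
s1 | c[a]b
After 8 steps: state s1, head at 0, tape cab.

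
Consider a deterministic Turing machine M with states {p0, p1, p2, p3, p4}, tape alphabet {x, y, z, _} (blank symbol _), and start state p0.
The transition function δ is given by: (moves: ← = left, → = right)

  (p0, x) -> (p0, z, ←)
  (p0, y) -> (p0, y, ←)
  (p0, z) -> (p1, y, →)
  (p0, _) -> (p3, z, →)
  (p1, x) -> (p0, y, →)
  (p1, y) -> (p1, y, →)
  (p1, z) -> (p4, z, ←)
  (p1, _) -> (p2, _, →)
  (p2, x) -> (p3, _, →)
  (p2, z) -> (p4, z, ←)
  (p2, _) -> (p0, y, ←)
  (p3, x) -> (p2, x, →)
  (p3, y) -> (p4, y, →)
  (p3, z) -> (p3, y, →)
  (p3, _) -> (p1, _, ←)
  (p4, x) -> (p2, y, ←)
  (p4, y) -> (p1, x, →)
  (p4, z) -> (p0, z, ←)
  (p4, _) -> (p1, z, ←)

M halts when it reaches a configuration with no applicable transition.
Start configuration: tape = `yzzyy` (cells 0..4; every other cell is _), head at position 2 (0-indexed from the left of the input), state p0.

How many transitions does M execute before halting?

state=p0 head=2 tape=yz[z]yy___   (p0,z)→(p1,y,→)
state=p1 head=3 tape=yzy[y]y___   (p1,y)→(p1,y,→)
state=p1 head=4 tape=yzyy[y]___   (p1,y)→(p1,y,→)
state=p1 head=5 tape=yzyyy[_]__   (p1,_)→(p2,_,→)
state=p2 head=6 tape=yzyyy_[_]_   (p2,_)→(p0,y,←)
state=p0 head=5 tape=yzyyy[_]y_   (p0,_)→(p3,z,→)
state=p3 head=6 tape=yzyyyz[y]_   (p3,y)→(p4,y,→)
state=p4 head=7 tape=yzyyyzy[_]   (p4,_)→(p1,z,←)
state=p1 head=6 tape=yzyyyz[y]z   (p1,y)→(p1,y,→)
state=p1 head=7 tape=yzyyyzy[z]   (p1,z)→(p4,z,←)
state=p4 head=6 tape=yzyyyz[y]z   (p4,y)→(p1,x,→)
state=p1 head=7 tape=yzyyyzx[z]   (p1,z)→(p4,z,←)
state=p4 head=6 tape=yzyyyz[x]z   (p4,x)→(p2,y,←)
state=p2 head=5 tape=yzyyy[z]yz   (p2,z)→(p4,z,←)
state=p4 head=4 tape=yzyy[y]zyz   (p4,y)→(p1,x,→)
state=p1 head=5 tape=yzyyx[z]yz   (p1,z)→(p4,z,←)
state=p4 head=4 tape=yzyy[x]zyz   (p4,x)→(p2,y,←)
state=p2 head=3 tape=yzy[y]yzyz
M halts after 17 transitions.

17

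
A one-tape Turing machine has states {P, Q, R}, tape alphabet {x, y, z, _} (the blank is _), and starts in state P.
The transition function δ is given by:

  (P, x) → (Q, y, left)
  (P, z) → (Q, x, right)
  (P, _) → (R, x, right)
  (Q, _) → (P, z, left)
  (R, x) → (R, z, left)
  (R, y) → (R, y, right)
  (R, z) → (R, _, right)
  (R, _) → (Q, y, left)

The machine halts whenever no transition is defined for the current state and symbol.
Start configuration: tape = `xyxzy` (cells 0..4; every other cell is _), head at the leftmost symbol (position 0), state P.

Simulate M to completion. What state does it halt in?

Q

state=P head=0 tape=__[x]yxzy_   (P,x)→(Q,y,left)
state=Q head=-1 tape=_[_]yyxzy_   (Q,_)→(P,z,left)
state=P head=-2 tape=[_]zyyxzy_   (P,_)→(R,x,right)
state=R head=-1 tape=x[z]yyxzy_   (R,z)→(R,_,right)
state=R head=0 tape=x_[y]yxzy_   (R,y)→(R,y,right)
state=R head=1 tape=x_y[y]xzy_   (R,y)→(R,y,right)
state=R head=2 tape=x_yy[x]zy_   (R,x)→(R,z,left)
state=R head=1 tape=x_y[y]zzy_   (R,y)→(R,y,right)
state=R head=2 tape=x_yy[z]zy_   (R,z)→(R,_,right)
state=R head=3 tape=x_yy_[z]y_   (R,z)→(R,_,right)
state=R head=4 tape=x_yy__[y]_   (R,y)→(R,y,right)
state=R head=5 tape=x_yy__y[_]   (R,_)→(Q,y,left)
state=Q head=4 tape=x_yy__[y]y
No transition is defined for (Q, y); M halts in state Q.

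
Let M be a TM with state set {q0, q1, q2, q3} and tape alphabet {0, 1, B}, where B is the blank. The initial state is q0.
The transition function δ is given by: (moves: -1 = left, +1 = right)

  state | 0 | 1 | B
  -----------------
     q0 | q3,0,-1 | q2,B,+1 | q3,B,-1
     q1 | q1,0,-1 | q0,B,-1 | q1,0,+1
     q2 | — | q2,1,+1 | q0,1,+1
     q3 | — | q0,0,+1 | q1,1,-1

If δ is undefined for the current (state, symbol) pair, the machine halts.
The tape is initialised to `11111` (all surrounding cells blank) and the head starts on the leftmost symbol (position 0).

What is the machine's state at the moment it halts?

q0 | [1]1111BB   read 1 → write B, move +1, go to q2
q2 | B[1]111BB   read 1 → write 1, move +1, go to q2
q2 | B1[1]11BB   read 1 → write 1, move +1, go to q2
q2 | B11[1]1BB   read 1 → write 1, move +1, go to q2
q2 | B111[1]BB   read 1 → write 1, move +1, go to q2
q2 | B1111[B]B   read B → write 1, move +1, go to q0
q0 | B11111[B]   read B → write B, move -1, go to q3
q3 | B1111[1]B   read 1 → write 0, move +1, go to q0
q0 | B11110[B]   read B → write B, move -1, go to q3
q3 | B1111[0]B
No transition is defined for (q3, 0); M halts in state q3.

q3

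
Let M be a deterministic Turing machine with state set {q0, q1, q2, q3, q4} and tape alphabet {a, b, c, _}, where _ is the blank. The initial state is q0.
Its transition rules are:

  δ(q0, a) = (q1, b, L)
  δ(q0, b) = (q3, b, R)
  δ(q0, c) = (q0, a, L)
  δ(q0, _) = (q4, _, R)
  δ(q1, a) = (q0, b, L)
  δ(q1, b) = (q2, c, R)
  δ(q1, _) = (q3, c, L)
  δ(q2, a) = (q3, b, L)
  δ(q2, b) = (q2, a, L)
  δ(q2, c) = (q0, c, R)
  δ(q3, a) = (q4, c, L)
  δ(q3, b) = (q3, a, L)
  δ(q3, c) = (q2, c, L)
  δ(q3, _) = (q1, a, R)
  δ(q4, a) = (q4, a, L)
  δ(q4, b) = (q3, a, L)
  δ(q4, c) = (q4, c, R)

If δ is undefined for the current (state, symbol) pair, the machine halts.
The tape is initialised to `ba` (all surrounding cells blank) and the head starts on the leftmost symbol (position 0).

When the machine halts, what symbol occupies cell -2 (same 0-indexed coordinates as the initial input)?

state=q0 head=0 tape=___[b]a   (q0,b)→(q3,b,R)
state=q3 head=1 tape=___b[a]   (q3,a)→(q4,c,L)
state=q4 head=0 tape=___[b]c   (q4,b)→(q3,a,L)
state=q3 head=-1 tape=__[_]ac   (q3,_)→(q1,a,R)
state=q1 head=0 tape=__a[a]c   (q1,a)→(q0,b,L)
state=q0 head=-1 tape=__[a]bc   (q0,a)→(q1,b,L)
state=q1 head=-2 tape=_[_]bbc   (q1,_)→(q3,c,L)
state=q3 head=-3 tape=[_]cbbc   (q3,_)→(q1,a,R)
state=q1 head=-2 tape=a[c]bbc
Cell -2 holds c when M halts.

c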